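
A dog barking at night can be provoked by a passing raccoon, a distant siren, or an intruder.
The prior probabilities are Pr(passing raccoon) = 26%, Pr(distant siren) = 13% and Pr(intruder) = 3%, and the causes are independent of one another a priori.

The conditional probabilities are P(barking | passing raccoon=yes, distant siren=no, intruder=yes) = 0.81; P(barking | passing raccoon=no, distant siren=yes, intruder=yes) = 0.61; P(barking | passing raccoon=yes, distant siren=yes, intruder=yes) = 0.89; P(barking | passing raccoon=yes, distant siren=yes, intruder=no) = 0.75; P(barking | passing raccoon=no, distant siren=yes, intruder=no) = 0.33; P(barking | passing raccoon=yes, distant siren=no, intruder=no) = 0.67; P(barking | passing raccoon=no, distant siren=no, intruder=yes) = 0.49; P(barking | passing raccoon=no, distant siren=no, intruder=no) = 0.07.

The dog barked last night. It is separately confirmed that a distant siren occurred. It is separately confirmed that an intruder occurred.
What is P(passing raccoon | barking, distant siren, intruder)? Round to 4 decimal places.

P(passing raccoon | barking, distant siren, intruder) ≈ 0.3389

Weight on passing raccoon=true, given the evidence: 0.89*0.26 = 0.231400
Normalizer over all consistent configurations: 0.61*0.74 + 0.89*0.26 = 0.682800
P(passing raccoon | barking, distant siren, intruder) = 0.231400/0.682800 ≈ 0.3389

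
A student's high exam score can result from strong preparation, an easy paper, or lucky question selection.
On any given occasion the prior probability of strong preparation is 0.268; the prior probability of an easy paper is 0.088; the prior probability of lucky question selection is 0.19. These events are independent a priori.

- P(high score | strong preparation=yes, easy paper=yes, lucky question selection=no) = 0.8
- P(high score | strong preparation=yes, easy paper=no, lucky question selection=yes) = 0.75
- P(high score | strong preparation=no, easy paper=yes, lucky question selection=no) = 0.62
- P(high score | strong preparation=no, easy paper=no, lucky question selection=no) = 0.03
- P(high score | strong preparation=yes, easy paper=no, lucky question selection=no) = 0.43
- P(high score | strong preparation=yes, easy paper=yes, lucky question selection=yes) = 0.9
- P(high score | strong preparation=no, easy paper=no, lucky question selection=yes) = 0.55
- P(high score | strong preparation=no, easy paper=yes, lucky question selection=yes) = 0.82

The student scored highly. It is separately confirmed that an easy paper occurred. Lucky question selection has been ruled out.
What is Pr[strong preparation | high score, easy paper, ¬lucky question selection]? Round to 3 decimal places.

Pr[strong preparation | high score, easy paper, ¬lucky question selection] ≈ 0.321

Weight on strong preparation=true, given the evidence: 0.8·0.268 = 0.214400
Denominator P(high score | easy paper, ¬lucky question selection): 0.62·0.732 + 0.8·0.268 = 0.668240
Posterior = 0.214400 / 0.668240 ≈ 0.321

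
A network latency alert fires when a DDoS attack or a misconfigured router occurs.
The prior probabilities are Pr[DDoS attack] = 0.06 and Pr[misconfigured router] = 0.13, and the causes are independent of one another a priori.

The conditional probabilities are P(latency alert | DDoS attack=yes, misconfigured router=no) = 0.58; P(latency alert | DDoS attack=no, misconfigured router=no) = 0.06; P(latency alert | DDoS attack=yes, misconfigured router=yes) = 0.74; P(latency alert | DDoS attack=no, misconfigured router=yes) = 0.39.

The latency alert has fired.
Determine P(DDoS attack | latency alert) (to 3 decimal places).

P(DDoS attack | latency alert) ≈ 0.271

P(latency alert) = 0.06*0.94*0.87 + 0.39*0.94*0.13 + 0.58*0.06*0.87 + 0.74*0.06*0.13 = 0.049068 + 0.047658 + 0.030276 + 0.005772 = 0.132774
Of this, 0.036048 comes from 0.030276 + 0.005772 (the DDoS attack=true cases).
So P(DDoS attack | latency alert) = 0.036048/0.132774 ≈ 0.271.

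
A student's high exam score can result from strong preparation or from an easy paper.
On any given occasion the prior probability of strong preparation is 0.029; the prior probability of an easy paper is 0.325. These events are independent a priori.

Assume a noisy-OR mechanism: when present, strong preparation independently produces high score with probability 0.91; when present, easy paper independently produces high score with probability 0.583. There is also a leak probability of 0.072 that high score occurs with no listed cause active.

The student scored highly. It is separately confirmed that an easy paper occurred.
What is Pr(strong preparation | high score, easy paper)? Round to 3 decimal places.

Pr(strong preparation | high score, easy paper) ≈ 0.045

Under noisy-OR, P(high score | causes) = 1 − (1−0.072)·∏(1−qᵢ) over the active causes.
P(high score | easy paper) = 0.613024*0.971 + 0.965172*0.029 = 0.595246 + 0.027990 = 0.623236
Restricting to configurations with strong preparation present: 0.965172*0.029 = 0.027990.
P(strong preparation | high score, easy paper) = 0.027990 / 0.623236 ≈ 0.045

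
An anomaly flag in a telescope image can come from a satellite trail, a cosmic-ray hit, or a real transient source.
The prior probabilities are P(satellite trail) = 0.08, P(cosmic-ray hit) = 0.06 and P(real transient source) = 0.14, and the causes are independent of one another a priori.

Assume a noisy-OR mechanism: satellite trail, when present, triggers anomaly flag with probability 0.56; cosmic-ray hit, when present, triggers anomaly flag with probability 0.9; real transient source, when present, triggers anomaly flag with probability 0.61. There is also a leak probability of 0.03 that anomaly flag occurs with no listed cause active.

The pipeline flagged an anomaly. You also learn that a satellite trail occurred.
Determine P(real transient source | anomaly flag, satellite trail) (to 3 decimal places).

P(real transient source | anomaly flag, satellite trail) ≈ 0.187

Under noisy-OR, P(anomaly flag | causes) = 1 − (1−0.03)·∏(1−qᵢ) over the active causes.
P(anomaly flag | satellite trail) = 0.5732·0.94·0.86 + 0.833548·0.94·0.14 + 0.95732·0.06·0.86 + 0.983355·0.06·0.14 = 0.463375 + 0.109695 + 0.049398 + 0.008260 = 0.630728
The real transient source-present share is 0.109695 + 0.008260 = 0.117955.
Hence the posterior is 0.117955/0.630728 ≈ 0.187.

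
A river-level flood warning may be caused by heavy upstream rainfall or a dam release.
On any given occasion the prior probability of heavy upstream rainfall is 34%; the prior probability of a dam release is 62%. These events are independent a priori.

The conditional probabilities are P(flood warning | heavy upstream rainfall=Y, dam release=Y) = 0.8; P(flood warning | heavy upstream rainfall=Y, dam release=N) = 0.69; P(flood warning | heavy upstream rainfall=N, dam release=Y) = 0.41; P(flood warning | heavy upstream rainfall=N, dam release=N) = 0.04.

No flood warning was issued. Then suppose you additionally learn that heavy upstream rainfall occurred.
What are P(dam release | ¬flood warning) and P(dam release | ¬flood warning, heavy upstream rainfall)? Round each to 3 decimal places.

By total probability over the 4 (heavy upstream rainfall, dam release) configurations:
  P(¬flood warning) = 0.96·0.66·0.38 + 0.59·0.66·0.62 + 0.31·0.34·0.38 + 0.2·0.34·0.62
        = 0.240768 + 0.241428 + 0.040052 + 0.042160 = 0.564408
Keeping only the dam release-present terms gives 0.283588, so
  P(dam release | ¬flood warning) = 0.283588 / 0.564408 ≈ 0.502

Now condition on the additional information:
For the numerator, keep only dam release=true terms: 0.2*0.62 = 0.124000
Denominator P(¬flood warning | heavy upstream rainfall): 0.31*0.38 + 0.2*0.62 = 0.241800
Posterior = 0.124000 / 0.241800 ≈ 0.513

P(dam release | ¬flood warning) ≈ 0.502; P(dam release | ¬flood warning, heavy upstream rainfall) ≈ 0.513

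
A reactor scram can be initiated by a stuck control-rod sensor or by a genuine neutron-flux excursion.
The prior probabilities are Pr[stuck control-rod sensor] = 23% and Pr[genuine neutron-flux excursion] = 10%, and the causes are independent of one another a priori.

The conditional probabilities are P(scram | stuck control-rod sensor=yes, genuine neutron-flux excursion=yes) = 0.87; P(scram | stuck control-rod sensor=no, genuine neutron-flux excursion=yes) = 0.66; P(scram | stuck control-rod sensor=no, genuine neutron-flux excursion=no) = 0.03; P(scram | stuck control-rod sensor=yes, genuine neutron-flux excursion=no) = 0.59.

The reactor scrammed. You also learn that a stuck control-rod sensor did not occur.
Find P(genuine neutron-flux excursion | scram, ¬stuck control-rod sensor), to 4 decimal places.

P(genuine neutron-flux excursion | scram, ¬stuck control-rod sensor) ≈ 0.7097

P(scram | ¬stuck control-rod sensor) = 0.03*0.9 + 0.66*0.1 = 0.027000 + 0.066000 = 0.093000
Of this, 0.066000 comes from 0.66*0.1 (the genuine neutron-flux excursion=true cases).
P(genuine neutron-flux excursion | scram, ¬stuck control-rod sensor) = 0.066000 / 0.093000 ≈ 0.7097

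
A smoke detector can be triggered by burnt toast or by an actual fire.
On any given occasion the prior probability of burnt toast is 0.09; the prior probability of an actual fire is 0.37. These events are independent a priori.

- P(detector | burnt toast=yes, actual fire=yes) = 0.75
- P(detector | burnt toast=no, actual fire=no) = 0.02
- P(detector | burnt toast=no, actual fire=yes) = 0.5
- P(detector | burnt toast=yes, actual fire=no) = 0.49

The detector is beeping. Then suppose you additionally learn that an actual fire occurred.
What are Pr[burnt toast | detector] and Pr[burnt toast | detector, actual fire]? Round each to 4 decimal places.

Pr[burnt toast | detector] ≈ 0.2268; Pr[burnt toast | detector, actual fire] ≈ 0.1292

P(detector) = 0.02*0.91*0.63 + 0.5*0.91*0.37 + 0.49*0.09*0.63 + 0.75*0.09*0.37 = 0.011466 + 0.168350 + 0.027783 + 0.024975 = 0.232574
The burnt toast-present share is 0.027783 + 0.024975 = 0.052758.
So P(burnt toast | detector) = 0.052758/0.232574 ≈ 0.2268.

Now condition on the additional information:
Weight on burnt toast=true, given the evidence: 0.75*0.09 = 0.067500
Denominator P(detector | actual fire): 0.5*0.91 + 0.75*0.09 = 0.522500
Posterior = 0.067500 / 0.522500 ≈ 0.1292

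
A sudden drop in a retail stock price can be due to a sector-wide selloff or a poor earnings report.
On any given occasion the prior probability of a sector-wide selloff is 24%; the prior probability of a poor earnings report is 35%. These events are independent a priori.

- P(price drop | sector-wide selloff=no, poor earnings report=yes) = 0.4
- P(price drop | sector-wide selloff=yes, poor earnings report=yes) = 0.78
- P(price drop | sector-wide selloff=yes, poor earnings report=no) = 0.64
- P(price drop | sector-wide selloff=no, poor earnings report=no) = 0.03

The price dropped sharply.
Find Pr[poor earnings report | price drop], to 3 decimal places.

Enumerate the 4 (sector-wide selloff, poor earnings report) configurations and weight by the priors:
  P(price drop) = 0.03×0.76×0.65 + 0.4×0.76×0.35 + 0.64×0.24×0.65 + 0.78×0.24×0.35
        = 0.014820 + 0.106400 + 0.099840 + 0.065520 = 0.286580
Keeping only the poor earnings report-present terms gives 0.171920, so
  P(poor earnings report | price drop) = 0.171920 / 0.286580 ≈ 0.600

Pr[poor earnings report | price drop] ≈ 0.600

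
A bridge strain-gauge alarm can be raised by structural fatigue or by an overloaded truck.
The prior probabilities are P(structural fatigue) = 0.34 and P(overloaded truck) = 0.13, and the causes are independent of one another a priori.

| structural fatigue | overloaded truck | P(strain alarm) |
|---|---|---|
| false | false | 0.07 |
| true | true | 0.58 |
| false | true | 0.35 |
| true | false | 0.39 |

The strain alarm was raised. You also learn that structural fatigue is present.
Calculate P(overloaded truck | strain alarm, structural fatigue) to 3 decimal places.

Sum P(strain alarm|·) weighted by the priors over both values of overloaded truck:
  P(strain alarm | structural fatigue) = 0.39·0.87 + 0.58·0.13
        = 0.339300 + 0.075400 = 0.414700
Keeping only the overloaded truck-present terms gives 0.075400, so
  P(overloaded truck | strain alarm, structural fatigue) = 0.075400 / 0.414700 ≈ 0.182

P(overloaded truck | strain alarm, structural fatigue) ≈ 0.182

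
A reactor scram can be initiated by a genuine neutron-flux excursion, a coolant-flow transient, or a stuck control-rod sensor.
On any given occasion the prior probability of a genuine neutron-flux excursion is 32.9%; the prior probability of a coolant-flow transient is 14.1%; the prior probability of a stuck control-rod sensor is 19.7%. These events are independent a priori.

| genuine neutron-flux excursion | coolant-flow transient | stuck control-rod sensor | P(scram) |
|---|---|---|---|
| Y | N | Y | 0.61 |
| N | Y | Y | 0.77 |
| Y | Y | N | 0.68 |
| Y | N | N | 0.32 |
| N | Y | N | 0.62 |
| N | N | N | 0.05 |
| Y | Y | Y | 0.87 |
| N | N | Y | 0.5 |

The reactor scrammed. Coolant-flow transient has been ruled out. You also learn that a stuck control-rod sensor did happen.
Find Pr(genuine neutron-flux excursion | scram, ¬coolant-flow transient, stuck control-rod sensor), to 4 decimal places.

P(scram | ¬coolant-flow transient, stuck control-rod sensor) = 0.5·0.671 + 0.61·0.329 = 0.335500 + 0.200690 = 0.536190
Of this, 0.200690 comes from 0.61·0.329 (the genuine neutron-flux excursion=true cases).
P(genuine neutron-flux excursion | scram, ¬coolant-flow transient, stuck control-rod sensor) = 0.200690 / 0.536190 ≈ 0.3743

Pr(genuine neutron-flux excursion | scram, ¬coolant-flow transient, stuck control-rod sensor) ≈ 0.3743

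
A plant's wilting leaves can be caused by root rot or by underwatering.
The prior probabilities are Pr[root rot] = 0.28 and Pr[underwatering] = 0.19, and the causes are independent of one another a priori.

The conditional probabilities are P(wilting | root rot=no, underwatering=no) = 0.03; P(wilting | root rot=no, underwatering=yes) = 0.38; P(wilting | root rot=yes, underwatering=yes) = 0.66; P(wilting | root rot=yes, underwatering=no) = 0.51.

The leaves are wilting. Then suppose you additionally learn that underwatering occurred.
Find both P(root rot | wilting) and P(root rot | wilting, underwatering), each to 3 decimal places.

P(root rot | wilting) ≈ 0.685; P(root rot | wilting, underwatering) ≈ 0.403

P(wilting) = 0.03·0.72·0.81 + 0.38·0.72·0.19 + 0.51·0.28·0.81 + 0.66·0.28·0.19 = 0.017496 + 0.051984 + 0.115668 + 0.035112 = 0.220260
Of this, 0.150780 comes from 0.115668 + 0.035112 (the root rot=true cases).
P(root rot | wilting) = 0.150780 / 0.220260 ≈ 0.685

Now also conditioning on underwatering=true:
P(wilting | underwatering) = 0.38*0.72 + 0.66*0.28 = 0.273600 + 0.184800 = 0.458400
Of this, 0.184800 comes from 0.66*0.28 (the root rot=true cases).
So P(root rot | wilting, underwatering) = 0.184800/0.458400 ≈ 0.403.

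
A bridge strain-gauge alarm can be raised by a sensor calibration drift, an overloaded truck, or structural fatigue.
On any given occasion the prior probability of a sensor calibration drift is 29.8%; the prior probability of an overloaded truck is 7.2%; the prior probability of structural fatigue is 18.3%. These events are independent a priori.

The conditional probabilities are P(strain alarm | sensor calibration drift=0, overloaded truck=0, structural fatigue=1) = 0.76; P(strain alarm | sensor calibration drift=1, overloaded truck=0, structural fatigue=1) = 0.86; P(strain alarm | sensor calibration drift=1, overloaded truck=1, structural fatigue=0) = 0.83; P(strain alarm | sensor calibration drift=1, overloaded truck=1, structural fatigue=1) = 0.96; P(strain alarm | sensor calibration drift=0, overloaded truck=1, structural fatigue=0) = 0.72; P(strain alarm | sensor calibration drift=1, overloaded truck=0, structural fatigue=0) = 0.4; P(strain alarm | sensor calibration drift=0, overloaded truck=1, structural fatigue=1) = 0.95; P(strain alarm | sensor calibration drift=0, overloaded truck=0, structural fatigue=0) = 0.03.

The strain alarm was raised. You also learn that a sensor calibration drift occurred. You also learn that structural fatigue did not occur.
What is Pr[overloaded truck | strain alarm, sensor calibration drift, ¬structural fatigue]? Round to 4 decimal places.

Pr[overloaded truck | strain alarm, sensor calibration drift, ¬structural fatigue] ≈ 0.1387

By total probability over both values of overloaded truck:
  P(strain alarm | sensor calibration drift, ¬structural fatigue) = 0.4×0.928 + 0.83×0.072
        = 0.371200 + 0.059760 = 0.430960
The terms with overloaded truck present sum to 0.059760, so
  P(overloaded truck | strain alarm, sensor calibration drift, ¬structural fatigue) = 0.059760 / 0.430960 ≈ 0.1387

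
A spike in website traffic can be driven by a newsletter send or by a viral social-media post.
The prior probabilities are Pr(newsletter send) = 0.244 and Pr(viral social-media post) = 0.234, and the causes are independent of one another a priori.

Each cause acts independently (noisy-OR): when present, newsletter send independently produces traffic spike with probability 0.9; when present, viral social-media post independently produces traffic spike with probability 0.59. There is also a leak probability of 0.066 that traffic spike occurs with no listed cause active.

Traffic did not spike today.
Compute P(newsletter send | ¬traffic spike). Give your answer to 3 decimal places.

Under noisy-OR, P(traffic spike | causes) = 1 − (1−0.066)·∏(1−qᵢ) over the active causes.
P(¬traffic spike) = 0.934×0.756×0.766 + 0.38294×0.756×0.234 + 0.0934×0.244×0.766 + 0.038294×0.244×0.234 = 0.540876 + 0.067744 + 0.017457 + 0.002186 = 0.628263
The newsletter send-present share is 0.017457 + 0.002186 = 0.019643.
Hence the posterior is 0.019643/0.628263 ≈ 0.031.

P(newsletter send | ¬traffic spike) ≈ 0.031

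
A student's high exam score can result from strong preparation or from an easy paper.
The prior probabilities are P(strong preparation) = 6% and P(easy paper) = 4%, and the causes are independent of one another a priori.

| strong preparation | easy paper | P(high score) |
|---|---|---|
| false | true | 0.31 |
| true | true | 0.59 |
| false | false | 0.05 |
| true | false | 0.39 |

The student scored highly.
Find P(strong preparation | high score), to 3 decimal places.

By total probability over the 4 (strong preparation, easy paper) configurations:
  P(high score) = 0.05*0.94*0.96 + 0.31*0.94*0.04 + 0.39*0.06*0.96 + 0.59*0.06*0.04
        = 0.045120 + 0.011656 + 0.022464 + 0.001416 = 0.080656
Keeping only the strong preparation-present terms gives 0.023880, so
  P(strong preparation | high score) = 0.023880 / 0.080656 ≈ 0.296

P(strong preparation | high score) ≈ 0.296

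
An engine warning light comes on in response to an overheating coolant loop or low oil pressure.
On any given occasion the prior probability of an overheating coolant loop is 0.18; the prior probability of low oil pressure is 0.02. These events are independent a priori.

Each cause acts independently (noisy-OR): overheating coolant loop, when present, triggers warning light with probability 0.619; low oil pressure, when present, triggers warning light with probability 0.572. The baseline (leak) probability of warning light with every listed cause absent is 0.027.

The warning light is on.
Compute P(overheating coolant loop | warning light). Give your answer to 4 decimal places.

P(overheating coolant loop | warning light) ≈ 0.7848

Under noisy-OR, P(warning light | causes) = 1 − (1−0.027)·∏(1−qᵢ) over the active causes.
Weight on overheating coolant loop=true, given the evidence: 0.111006 + 0.003029 = 0.114035
Normalizer over all consistent configurations: 0.027×0.82×0.98 + 0.583556×0.82×0.02 + 0.629287×0.18×0.98 + 0.841335×0.18×0.02 = 0.145302
Posterior = 0.114035 / 0.145302 ≈ 0.7848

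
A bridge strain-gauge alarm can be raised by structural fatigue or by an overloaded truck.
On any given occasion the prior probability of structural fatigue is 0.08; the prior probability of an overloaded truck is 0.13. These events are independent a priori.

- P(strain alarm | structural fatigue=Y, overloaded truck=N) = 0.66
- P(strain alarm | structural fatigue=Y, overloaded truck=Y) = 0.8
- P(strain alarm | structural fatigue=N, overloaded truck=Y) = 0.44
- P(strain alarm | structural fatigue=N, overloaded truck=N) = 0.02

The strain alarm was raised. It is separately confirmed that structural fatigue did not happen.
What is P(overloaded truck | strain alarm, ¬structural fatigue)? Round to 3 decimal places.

P(overloaded truck | strain alarm, ¬structural fatigue) ≈ 0.767

For the numerator, keep only overloaded truck=true terms: 0.44·0.13 = 0.057200
Denominator P(strain alarm | ¬structural fatigue): 0.02·0.87 + 0.44·0.13 = 0.074600
P(overloaded truck | strain alarm, ¬structural fatigue) = 0.057200/0.074600 ≈ 0.767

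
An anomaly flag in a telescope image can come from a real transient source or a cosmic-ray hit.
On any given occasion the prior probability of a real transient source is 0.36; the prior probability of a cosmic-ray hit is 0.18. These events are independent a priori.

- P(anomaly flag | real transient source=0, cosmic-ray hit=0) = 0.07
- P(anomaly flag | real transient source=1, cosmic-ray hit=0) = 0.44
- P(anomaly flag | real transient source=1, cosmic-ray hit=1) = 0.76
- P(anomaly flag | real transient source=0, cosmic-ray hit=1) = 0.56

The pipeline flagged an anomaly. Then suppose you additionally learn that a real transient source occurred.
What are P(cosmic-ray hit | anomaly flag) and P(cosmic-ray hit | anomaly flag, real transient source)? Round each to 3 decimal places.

P(anomaly flag) = 0.07×0.64×0.82 + 0.56×0.64×0.18 + 0.44×0.36×0.82 + 0.76×0.36×0.18 = 0.036736 + 0.064512 + 0.129888 + 0.049248 = 0.280384
Of this, 0.113760 comes from 0.064512 + 0.049248 (the cosmic-ray hit=true cases).
Hence the posterior is 0.113760/0.280384 ≈ 0.406.

With the extra evidence:
P(anomaly flag | real transient source) = 0.44×0.82 + 0.76×0.18 = 0.360800 + 0.136800 = 0.497600
The cosmic-ray hit-present share is 0.76×0.18 = 0.136800.
So P(cosmic-ray hit | anomaly flag, real transient source) = 0.136800/0.497600 ≈ 0.275.

P(cosmic-ray hit | anomaly flag) ≈ 0.406; P(cosmic-ray hit | anomaly flag, real transient source) ≈ 0.275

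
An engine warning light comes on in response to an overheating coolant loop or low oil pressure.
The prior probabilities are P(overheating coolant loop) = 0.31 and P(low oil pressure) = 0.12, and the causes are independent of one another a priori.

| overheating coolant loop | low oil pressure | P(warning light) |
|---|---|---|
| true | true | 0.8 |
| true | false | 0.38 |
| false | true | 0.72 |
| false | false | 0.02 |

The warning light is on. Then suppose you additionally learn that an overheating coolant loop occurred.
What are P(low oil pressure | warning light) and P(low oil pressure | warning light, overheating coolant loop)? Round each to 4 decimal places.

P(low oil pressure | warning light) ≈ 0.4356; P(low oil pressure | warning light, overheating coolant loop) ≈ 0.2230

P(warning light) = 0.02×0.69×0.88 + 0.72×0.69×0.12 + 0.38×0.31×0.88 + 0.8×0.31×0.12 = 0.012144 + 0.059616 + 0.103664 + 0.029760 = 0.205184
The low oil pressure-present share is 0.059616 + 0.029760 = 0.089376.
Hence the posterior is 0.089376/0.205184 ≈ 0.4356.

Now condition on the additional information:
P(warning light | overheating coolant loop) = 0.38·0.88 + 0.8·0.12 = 0.334400 + 0.096000 = 0.430400
Of this, 0.096000 comes from 0.8·0.12 (the low oil pressure=true cases).
Hence the posterior is 0.096000/0.430400 ≈ 0.2230.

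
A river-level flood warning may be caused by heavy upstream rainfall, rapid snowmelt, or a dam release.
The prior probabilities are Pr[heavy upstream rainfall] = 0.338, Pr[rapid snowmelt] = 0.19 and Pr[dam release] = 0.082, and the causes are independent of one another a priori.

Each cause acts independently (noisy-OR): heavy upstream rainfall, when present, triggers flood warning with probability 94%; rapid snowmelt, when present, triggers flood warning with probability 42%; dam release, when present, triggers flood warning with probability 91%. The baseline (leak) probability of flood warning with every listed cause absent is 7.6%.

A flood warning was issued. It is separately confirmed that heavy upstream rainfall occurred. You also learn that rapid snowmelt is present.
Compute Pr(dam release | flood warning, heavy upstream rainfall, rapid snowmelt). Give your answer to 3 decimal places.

Under noisy-OR, P(flood warning | causes) = 1 − (1−0.076)·∏(1−qᵢ) over the active causes.
For the numerator, keep only dam release=true terms: 0.997106×0.082 = 0.081763
The normalizing constant is 0.967845×0.918 + 0.997106×0.082 = 0.970245
P(dam release | flood warning, heavy upstream rainfall, rapid snowmelt) = 0.081763/0.970245 ≈ 0.084

Pr(dam release | flood warning, heavy upstream rainfall, rapid snowmelt) ≈ 0.084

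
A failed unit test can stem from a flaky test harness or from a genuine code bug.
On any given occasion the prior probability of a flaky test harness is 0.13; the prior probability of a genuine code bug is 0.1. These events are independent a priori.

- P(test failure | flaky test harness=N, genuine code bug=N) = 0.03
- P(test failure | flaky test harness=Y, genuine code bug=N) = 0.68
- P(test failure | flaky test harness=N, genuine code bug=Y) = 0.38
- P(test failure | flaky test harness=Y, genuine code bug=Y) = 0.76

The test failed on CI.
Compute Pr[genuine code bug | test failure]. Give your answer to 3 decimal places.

P(test failure) = 0.03·0.87·0.9 + 0.38·0.87·0.1 + 0.68·0.13·0.9 + 0.76·0.13·0.1 = 0.023490 + 0.033060 + 0.079560 + 0.009880 = 0.145990
The genuine code bug-present share is 0.033060 + 0.009880 = 0.042940.
So P(genuine code bug | test failure) = 0.042940/0.145990 ≈ 0.294.

Pr[genuine code bug | test failure] ≈ 0.294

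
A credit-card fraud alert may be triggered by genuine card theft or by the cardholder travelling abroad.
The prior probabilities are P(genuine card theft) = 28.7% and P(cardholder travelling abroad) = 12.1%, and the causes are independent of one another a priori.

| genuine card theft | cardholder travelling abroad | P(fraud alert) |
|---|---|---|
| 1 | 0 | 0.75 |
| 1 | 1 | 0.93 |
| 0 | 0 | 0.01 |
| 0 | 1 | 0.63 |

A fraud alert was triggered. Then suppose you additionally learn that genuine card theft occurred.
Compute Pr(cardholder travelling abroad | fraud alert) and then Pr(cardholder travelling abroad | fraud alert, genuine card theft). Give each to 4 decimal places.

Sum P(fraud alert|·) weighted by the priors over the 4 (genuine card theft, cardholder travelling abroad) configurations:
  P(fraud alert) = 0.01*0.713*0.879 + 0.63*0.713*0.121 + 0.75*0.287*0.879 + 0.93*0.287*0.121
        = 0.006267 + 0.054352 + 0.189205 + 0.032296 = 0.282120
Configurations with cardholder travelling abroad contribute 0.086648, so
  P(cardholder travelling abroad | fraud alert) = 0.086648 / 0.282120 ≈ 0.3071

Now also conditioning on genuine card theft=true:
For the numerator, keep only cardholder travelling abroad=true terms: 0.93*0.121 = 0.112530
Normalizer over all consistent configurations: 0.75*0.879 + 0.93*0.121 = 0.771780
Posterior = 0.112530 / 0.771780 ≈ 0.1458
The drop from 0.3071 to 0.1458 is the explaining-away (discounting) effect.

Pr(cardholder travelling abroad | fraud alert) ≈ 0.3071; Pr(cardholder travelling abroad | fraud alert, genuine card theft) ≈ 0.1458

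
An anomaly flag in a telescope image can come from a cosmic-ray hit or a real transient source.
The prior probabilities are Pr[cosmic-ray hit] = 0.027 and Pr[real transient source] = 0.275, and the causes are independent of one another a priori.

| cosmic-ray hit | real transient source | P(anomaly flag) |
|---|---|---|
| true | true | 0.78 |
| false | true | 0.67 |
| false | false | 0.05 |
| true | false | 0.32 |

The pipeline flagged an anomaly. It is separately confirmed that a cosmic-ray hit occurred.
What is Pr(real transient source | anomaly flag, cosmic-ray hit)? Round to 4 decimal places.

P(anomaly flag | cosmic-ray hit) = 0.32·0.725 + 0.78·0.275 = 0.232000 + 0.214500 = 0.446500
Restricting to configurations with real transient source present: 0.78·0.275 = 0.214500.
So P(real transient source | anomaly flag, cosmic-ray hit) = 0.214500/0.446500 ≈ 0.4804.

Pr(real transient source | anomaly flag, cosmic-ray hit) ≈ 0.4804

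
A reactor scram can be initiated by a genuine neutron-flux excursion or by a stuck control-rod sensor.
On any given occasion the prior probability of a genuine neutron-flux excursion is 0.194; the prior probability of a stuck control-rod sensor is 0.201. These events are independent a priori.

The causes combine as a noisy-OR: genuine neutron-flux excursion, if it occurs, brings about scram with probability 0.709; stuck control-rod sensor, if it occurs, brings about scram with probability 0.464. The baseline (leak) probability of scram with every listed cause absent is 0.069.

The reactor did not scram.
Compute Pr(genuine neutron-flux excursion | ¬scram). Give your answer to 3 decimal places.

Under noisy-OR, P(scram | causes) = 1 − (1−0.069)·∏(1−qᵢ) over the active causes.
Sum P(¬scram|·) weighted by the priors over the 4 (genuine neutron-flux excursion, stuck control-rod sensor) configurations:
  P(¬scram) = 0.931×0.806×0.799 + 0.499016×0.806×0.201 + 0.270921×0.194×0.799 + 0.145214×0.194×0.201
        = 0.599558 + 0.080844 + 0.041994 + 0.005662 = 0.728058
Configurations with genuine neutron-flux excursion contribute 0.047656, so
  P(genuine neutron-flux excursion | ¬scram) = 0.047656 / 0.728058 ≈ 0.065

Pr(genuine neutron-flux excursion | ¬scram) ≈ 0.065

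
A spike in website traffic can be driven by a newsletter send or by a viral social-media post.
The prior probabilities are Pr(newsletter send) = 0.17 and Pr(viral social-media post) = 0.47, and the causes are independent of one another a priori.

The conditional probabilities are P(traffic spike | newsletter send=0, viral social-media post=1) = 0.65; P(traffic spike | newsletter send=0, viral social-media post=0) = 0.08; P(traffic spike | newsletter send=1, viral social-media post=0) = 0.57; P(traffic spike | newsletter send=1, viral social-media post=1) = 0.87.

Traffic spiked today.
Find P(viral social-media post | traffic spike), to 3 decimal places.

P(viral social-media post | traffic spike) ≈ 0.789

Sum P(traffic spike|·) weighted by the priors over the 4 (newsletter send, viral social-media post) configurations:
  P(traffic spike) = 0.08×0.83×0.53 + 0.65×0.83×0.47 + 0.57×0.17×0.53 + 0.87×0.17×0.47
        = 0.035192 + 0.253565 + 0.051357 + 0.069513 = 0.409627
Configurations with viral social-media post contribute 0.323078, so
  P(viral social-media post | traffic spike) = 0.323078 / 0.409627 ≈ 0.789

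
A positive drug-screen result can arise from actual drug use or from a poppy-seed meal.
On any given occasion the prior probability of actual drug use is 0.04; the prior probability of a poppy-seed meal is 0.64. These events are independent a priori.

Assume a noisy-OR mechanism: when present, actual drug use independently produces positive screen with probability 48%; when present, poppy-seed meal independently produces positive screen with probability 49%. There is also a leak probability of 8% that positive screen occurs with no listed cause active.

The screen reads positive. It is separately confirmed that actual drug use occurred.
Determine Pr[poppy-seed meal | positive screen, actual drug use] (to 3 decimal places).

Pr[poppy-seed meal | positive screen, actual drug use] ≈ 0.720

Under noisy-OR, P(positive screen | causes) = 1 − (1−0.08)·∏(1−qᵢ) over the active causes.
P(positive screen | actual drug use) = 0.5216*0.36 + 0.756016*0.64 = 0.187776 + 0.483850 = 0.671626
Restricting to configurations with poppy-seed meal present: 0.756016*0.64 = 0.483850.
P(poppy-seed meal | positive screen, actual drug use) = 0.483850 / 0.671626 ≈ 0.720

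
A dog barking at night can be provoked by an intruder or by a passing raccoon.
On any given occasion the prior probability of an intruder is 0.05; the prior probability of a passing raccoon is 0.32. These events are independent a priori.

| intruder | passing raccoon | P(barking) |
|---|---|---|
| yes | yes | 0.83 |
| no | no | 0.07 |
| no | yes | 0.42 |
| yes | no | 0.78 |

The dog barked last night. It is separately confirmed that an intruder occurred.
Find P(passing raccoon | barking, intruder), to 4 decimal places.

For the numerator, keep only passing raccoon=true terms: 0.83·0.32 = 0.265600
The normalizing constant is 0.78·0.68 + 0.83·0.32 = 0.796000
Posterior = 0.265600 / 0.796000 ≈ 0.3337

P(passing raccoon | barking, intruder) ≈ 0.3337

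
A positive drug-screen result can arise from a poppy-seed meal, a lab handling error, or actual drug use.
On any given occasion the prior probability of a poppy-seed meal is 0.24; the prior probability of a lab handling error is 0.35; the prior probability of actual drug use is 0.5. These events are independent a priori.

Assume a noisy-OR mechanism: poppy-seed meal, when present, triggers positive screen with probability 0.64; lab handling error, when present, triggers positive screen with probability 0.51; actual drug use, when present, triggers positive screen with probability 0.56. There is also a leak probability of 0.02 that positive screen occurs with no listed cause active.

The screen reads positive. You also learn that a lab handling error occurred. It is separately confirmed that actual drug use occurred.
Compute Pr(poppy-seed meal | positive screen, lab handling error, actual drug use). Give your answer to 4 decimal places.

Pr(poppy-seed meal | positive screen, lab handling error, actual drug use) ≈ 0.2700

Under noisy-OR, P(positive screen | causes) = 1 − (1−0.02)·∏(1−qᵢ) over the active causes.
P(positive screen | lab handling error, actual drug use) = 0.788712·0.76 + 0.923936·0.24 = 0.599421 + 0.221745 = 0.821166
Of this, 0.221745 comes from 0.923936·0.24 (the poppy-seed meal=true cases).
P(poppy-seed meal | positive screen, lab handling error, actual drug use) = 0.221745 / 0.821166 ≈ 0.2700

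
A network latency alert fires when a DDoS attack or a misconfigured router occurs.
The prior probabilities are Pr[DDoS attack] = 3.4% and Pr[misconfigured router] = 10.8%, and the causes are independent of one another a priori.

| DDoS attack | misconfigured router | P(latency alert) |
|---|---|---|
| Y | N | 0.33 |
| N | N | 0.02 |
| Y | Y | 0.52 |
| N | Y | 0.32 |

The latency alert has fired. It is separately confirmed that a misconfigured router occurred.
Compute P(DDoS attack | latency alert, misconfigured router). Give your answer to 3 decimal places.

Weight on DDoS attack=true, given the evidence: 0.52·0.034 = 0.017680
The normalizing constant is 0.32·0.966 + 0.52·0.034 = 0.326800
Posterior = 0.017680 / 0.326800 ≈ 0.054

P(DDoS attack | latency alert, misconfigured router) ≈ 0.054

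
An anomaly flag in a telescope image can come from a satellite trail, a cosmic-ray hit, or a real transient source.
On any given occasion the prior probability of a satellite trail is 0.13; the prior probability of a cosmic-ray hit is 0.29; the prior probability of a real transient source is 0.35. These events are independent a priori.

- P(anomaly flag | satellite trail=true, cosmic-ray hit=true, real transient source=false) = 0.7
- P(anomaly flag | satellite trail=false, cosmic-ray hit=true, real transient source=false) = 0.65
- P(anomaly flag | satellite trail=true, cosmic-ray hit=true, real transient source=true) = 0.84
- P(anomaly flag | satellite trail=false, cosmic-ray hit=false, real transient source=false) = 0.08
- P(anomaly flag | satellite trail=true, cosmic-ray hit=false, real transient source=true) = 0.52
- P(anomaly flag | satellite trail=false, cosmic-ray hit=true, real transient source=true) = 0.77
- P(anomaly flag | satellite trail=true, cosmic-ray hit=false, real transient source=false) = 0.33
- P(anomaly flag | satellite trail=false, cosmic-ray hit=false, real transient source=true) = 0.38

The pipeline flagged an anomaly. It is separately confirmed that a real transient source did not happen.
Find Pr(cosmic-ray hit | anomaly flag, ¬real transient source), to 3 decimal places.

Enumerate the 4 (satellite trail, cosmic-ray hit) configurations and weight by the priors:
  P(anomaly flag | ¬real transient source) = 0.08*0.87*0.71 + 0.65*0.87*0.29 + 0.33*0.13*0.71 + 0.7*0.13*0.29
        = 0.049416 + 0.163995 + 0.030459 + 0.026390 = 0.270260
The terms with cosmic-ray hit present sum to 0.190385, so
  P(cosmic-ray hit | anomaly flag, ¬real transient source) = 0.190385 / 0.270260 ≈ 0.704

Pr(cosmic-ray hit | anomaly flag, ¬real transient source) ≈ 0.704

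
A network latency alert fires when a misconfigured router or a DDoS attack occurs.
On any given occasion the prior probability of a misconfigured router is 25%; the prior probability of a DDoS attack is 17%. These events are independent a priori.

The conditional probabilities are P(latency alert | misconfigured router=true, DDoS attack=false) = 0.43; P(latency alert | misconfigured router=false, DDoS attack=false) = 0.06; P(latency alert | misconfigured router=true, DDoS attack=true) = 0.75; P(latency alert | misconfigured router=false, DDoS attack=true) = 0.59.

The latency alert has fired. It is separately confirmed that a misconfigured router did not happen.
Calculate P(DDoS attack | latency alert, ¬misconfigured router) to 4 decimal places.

P(DDoS attack | latency alert, ¬misconfigured router) ≈ 0.6682

P(latency alert | ¬misconfigured router) = 0.06*0.83 + 0.59*0.17 = 0.049800 + 0.100300 = 0.150100
The DDoS attack-present share is 0.59*0.17 = 0.100300.
So P(DDoS attack | latency alert, ¬misconfigured router) = 0.100300/0.150100 ≈ 0.6682.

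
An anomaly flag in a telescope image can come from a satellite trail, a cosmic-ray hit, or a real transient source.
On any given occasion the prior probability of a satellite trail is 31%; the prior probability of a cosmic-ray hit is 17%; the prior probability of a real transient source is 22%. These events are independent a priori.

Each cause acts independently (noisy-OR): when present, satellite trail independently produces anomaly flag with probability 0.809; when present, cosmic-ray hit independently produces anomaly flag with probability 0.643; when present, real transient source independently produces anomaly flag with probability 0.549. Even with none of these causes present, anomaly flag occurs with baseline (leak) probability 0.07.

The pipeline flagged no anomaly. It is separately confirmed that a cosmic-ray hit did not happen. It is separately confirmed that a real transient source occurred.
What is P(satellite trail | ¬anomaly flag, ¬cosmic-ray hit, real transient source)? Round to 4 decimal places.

Under noisy-OR, P(anomaly flag | causes) = 1 − (1−0.07)·∏(1−qᵢ) over the active causes.
Numerator (weight on configurations with satellite trail): 0.080111*0.31 = 0.024834
The normalizing constant is 0.41943*0.69 + 0.080111*0.31 = 0.314241
P(satellite trail | ¬anomaly flag, ¬cosmic-ray hit, real transient source) = 0.024834/0.314241 ≈ 0.0790

P(satellite trail | ¬anomaly flag, ¬cosmic-ray hit, real transient source) ≈ 0.0790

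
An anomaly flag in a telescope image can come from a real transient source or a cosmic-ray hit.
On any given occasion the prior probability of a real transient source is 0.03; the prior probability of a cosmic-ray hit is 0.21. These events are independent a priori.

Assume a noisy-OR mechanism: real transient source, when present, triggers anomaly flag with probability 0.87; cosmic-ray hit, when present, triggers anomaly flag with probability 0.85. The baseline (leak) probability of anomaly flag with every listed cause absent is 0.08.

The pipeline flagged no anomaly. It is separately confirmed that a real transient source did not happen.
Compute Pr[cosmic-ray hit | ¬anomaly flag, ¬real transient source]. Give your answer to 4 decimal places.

Pr[cosmic-ray hit | ¬anomaly flag, ¬real transient source] ≈ 0.0383

Under noisy-OR, P(anomaly flag | causes) = 1 − (1−0.08)·∏(1−qᵢ) over the active causes.
Weight on cosmic-ray hit=true, given the evidence: 0.138·0.21 = 0.028980
Denominator P(¬anomaly flag | ¬real transient source): 0.92·0.79 + 0.138·0.21 = 0.755780
Posterior = 0.028980 / 0.755780 ≈ 0.0383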